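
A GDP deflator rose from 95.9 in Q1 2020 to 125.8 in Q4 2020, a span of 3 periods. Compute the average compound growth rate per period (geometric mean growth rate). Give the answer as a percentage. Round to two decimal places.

Growth factor = (125.8/95.9)^(1/3) = (1.311783)^(1/3) = 1.094680
Growth rate = 1.094680 − 1 = 0.094680 = 9.4680%

9.47%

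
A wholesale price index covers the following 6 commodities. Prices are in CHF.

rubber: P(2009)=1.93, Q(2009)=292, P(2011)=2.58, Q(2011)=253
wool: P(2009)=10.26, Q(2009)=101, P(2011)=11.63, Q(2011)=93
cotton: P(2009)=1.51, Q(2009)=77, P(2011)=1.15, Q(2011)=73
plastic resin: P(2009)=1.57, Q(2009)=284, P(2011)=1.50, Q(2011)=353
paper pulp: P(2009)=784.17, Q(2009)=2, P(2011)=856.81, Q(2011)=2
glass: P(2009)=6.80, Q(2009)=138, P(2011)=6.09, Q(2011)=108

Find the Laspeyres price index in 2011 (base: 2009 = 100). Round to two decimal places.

Laspeyres price index uses base-period quantities as weights.
ΣP(2011)·Q(2009) = 2.58×292 + 11.63×101 + 1.15×77 + 1.50×284 + 856.81×2 + 6.09×138 = 753.36 + 1174.63 + 88.55 + 426 + 1713.62 + 840.42 = 4996.58
ΣP(2009)·Q(2009) = 1.93×292 + 10.26×101 + 1.51×77 + 1.57×284 + 784.17×2 + 6.80×138 = 563.56 + 1036.26 + 116.27 + 445.88 + 1568.34 + 938.4 = 4668.71
Index = 4996.58 / 4668.71 × 100 = 107.0227

107.02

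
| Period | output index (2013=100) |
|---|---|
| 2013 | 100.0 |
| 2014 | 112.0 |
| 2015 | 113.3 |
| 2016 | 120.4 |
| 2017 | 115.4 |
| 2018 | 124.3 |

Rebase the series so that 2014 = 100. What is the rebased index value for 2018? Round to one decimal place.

Rebased(2018) = 124.3 / 112.0 × 100 = 110.9821

111.0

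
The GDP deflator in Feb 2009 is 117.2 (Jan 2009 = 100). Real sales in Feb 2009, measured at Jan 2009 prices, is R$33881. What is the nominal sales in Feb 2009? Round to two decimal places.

39708.53

Nominal = Real × (Index/100) = 33881 × (117.2/100)
        = 33881 × 1.172 = 39708.5320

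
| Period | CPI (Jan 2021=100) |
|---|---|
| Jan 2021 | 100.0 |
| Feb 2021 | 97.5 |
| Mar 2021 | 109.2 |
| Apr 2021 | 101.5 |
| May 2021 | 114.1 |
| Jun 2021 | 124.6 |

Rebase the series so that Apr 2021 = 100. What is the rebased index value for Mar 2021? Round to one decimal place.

Rebased(Mar 2021) = 109.2 / 101.5 × 100 = 107.5862

107.6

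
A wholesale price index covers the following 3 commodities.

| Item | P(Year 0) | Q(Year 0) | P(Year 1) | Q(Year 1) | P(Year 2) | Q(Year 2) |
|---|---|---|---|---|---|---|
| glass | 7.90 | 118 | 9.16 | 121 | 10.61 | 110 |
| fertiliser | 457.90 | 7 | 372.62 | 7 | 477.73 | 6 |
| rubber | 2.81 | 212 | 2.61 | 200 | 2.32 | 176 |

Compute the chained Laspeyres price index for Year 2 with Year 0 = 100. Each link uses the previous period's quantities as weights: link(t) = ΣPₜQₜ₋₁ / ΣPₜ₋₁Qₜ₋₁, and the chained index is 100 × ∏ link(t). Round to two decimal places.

107.68

Link Year 0→Year 1:
ΣP(Year 1)Q(Year 0) = 9.16×118 + 372.62×7 + 2.61×212 = 1080.88 + 2608.34 + 553.32 = 4242.54
ΣP(Year 0)Q(Year 0) = 7.90×118 + 457.90×7 + 2.81×212 = 932.2 + 3205.3 + 595.72 = 4733.22
link = 4242.54/4733.22 = 0.896333
Link Year 1→Year 2:
ΣP(Year 2)Q(Year 1) = 10.61×121 + 477.73×7 + 2.32×200 = 1283.81 + 3344.11 + 464 = 5091.92
ΣP(Year 1)Q(Year 1) = 9.16×121 + 372.62×7 + 2.61×200 = 1108.36 + 2608.34 + 522 = 4238.7
link = 5091.92/4238.7 = 1.201293
Chained index = 100 × 0.896333 × 1.201293 = 107.6758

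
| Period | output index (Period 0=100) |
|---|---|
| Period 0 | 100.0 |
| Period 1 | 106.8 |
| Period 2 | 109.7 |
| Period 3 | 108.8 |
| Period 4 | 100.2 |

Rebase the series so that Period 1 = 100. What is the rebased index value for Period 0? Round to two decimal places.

93.63

Rebased(Period 0) = 100.0 / 106.8 × 100 = 93.6330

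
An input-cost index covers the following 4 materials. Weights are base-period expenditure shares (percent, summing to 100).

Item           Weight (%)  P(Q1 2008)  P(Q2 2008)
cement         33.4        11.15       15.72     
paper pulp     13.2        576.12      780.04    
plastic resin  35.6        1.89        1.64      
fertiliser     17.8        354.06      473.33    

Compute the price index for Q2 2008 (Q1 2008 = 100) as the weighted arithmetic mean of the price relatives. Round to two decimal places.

cement: 33.4 × (15.72/11.15) = 33.4 × 1.409865 = 47.0895
paper pulp: 13.2 × (780.04/576.12) = 13.2 × 1.353954 = 17.8722
plastic resin: 35.6 × (1.64/1.89) = 35.6 × 0.867725 = 30.8910
fertiliser: 17.8 × (473.33/354.06) = 17.8 × 1.336864 = 23.7962
Index = Σ wᵢ·(p₁ᵢ/p₀ᵢ) = 47.0895 + 17.8722 + 30.8910 + 23.7962 = 119.6489

119.65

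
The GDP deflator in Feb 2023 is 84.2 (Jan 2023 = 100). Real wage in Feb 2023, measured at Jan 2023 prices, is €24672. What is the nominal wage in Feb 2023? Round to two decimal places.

Nominal = Real × (Index/100) = 24672 × (84.2/100)
        = 24672 × 0.842 = 20773.8240

20773.82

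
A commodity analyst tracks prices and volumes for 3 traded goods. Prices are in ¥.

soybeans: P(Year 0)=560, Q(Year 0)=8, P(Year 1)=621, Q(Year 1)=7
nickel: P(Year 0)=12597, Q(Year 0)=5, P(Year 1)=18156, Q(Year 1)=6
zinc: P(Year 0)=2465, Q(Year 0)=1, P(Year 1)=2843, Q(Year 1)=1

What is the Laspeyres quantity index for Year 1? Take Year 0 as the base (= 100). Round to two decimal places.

Laspeyres quantity index uses base-period prices as weights.
ΣP(Year 0)·Q(Year 1) = 560×7 + 12597×6 + 2465×1 = 3920 + 75582 + 2465 = 81967
ΣP(Year 0)·Q(Year 0) = 560×8 + 12597×5 + 2465×1 = 4480 + 62985 + 2465 = 69930
Index = 81967 / 69930 × 100 = 117.2129

117.21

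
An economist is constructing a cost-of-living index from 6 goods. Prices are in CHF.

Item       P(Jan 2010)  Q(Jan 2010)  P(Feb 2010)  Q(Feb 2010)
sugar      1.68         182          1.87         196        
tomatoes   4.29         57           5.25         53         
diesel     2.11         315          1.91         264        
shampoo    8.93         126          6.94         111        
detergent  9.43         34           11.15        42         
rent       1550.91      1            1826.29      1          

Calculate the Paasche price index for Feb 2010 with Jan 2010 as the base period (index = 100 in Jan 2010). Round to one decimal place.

Paasche price index uses current-period quantities as weights.
ΣP(Feb 2010)·Q(Feb 2010) = 1.87×196 + 5.25×53 + 1.91×264 + 6.94×111 + 11.15×42 + 1826.29×1 = 366.52 + 278.25 + 504.24 + 770.34 + 468.3 + 1826.29 = 4213.94
ΣP(Jan 2010)·Q(Feb 2010) = 1.68×196 + 4.29×53 + 2.11×264 + 8.93×111 + 9.43×42 + 1550.91×1 = 329.28 + 227.37 + 557.04 + 991.23 + 396.06 + 1550.91 = 4051.89
Index = 4213.94 / 4051.89 × 100 = 103.9994

104.0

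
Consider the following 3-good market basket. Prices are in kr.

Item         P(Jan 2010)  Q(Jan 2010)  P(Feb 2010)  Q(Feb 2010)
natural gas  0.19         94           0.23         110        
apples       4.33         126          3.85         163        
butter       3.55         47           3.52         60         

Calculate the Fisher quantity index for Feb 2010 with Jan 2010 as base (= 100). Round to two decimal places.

128.61

Laspeyres component (base-period weights):
ΣP(Jan 2010)Q(Feb 2010) = 0.19×110 + 4.33×163 + 3.55×60 = 20.9 + 705.79 + 213 = 939.69
ΣP(Jan 2010)Q(Jan 2010) = 0.19×94 + 4.33×126 + 3.55×47 = 17.86 + 545.58 + 166.85 = 730.29
L = 939.69 / 730.29 × 100 = 128.6735
Paasche component (current-period weights):
ΣP(Feb 2010)Q(Feb 2010) = 0.23×110 + 3.85×163 + 3.52×60 = 25.3 + 627.55 + 211.2 = 864.05
ΣP(Feb 2010)Q(Jan 2010) = 0.23×94 + 3.85×126 + 3.52×47 = 21.62 + 485.1 + 165.44 = 672.16
P = 864.05 / 672.16 × 100 = 128.5483
Fisher = √(L × P) = √(128.6735 × 128.5483) = 128.6109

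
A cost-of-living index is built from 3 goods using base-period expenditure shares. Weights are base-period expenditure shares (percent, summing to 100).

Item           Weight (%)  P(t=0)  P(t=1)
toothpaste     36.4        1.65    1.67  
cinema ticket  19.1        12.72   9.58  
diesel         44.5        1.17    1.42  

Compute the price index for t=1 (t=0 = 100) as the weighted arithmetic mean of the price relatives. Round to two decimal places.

toothpaste: 36.4 × (1.67/1.65) = 36.4 × 1.012121 = 36.8412
cinema ticket: 19.1 × (9.58/12.72) = 19.1 × 0.753145 = 14.3851
diesel: 44.5 × (1.42/1.17) = 44.5 × 1.213675 = 54.0085
Index = Σ wᵢ·(p₁ᵢ/p₀ᵢ) = 36.8412 + 14.3851 + 54.0085 = 105.2348

105.23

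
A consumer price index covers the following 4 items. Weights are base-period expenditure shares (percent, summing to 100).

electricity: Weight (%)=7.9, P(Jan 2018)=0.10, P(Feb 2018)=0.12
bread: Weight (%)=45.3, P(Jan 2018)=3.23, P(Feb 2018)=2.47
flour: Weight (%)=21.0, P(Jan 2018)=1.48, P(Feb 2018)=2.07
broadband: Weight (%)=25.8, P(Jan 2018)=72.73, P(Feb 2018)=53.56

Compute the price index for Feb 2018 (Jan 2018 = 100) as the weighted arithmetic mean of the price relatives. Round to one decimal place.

electricity: 7.9 × (0.12/0.10) = 7.9 × 1.200000 = 9.4800
bread: 45.3 × (2.47/3.23) = 45.3 × 0.764706 = 34.6412
flour: 21.0 × (2.07/1.48) = 21.0 × 1.398649 = 29.3716
broadband: 25.8 × (53.56/72.73) = 25.8 × 0.736422 = 18.9997
Index = Σ wᵢ·(p₁ᵢ/p₀ᵢ) = 9.4800 + 34.6412 + 29.3716 + 18.9997 = 92.4925

92.5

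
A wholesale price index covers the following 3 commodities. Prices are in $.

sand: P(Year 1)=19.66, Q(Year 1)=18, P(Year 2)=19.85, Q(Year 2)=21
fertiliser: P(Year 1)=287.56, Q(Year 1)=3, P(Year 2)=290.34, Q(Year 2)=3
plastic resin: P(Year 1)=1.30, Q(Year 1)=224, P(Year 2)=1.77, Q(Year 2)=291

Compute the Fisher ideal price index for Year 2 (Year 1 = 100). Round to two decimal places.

108.39

Laspeyres component (base-period weights):
ΣP(Year 2)Q(Year 1) = 19.85×18 + 290.34×3 + 1.77×224 = 357.3 + 871.02 + 396.48 = 1624.8
ΣP(Year 1)Q(Year 1) = 19.66×18 + 287.56×3 + 1.30×224 = 353.88 + 862.68 + 291.2 = 1507.76
L = 1624.8 / 1507.76 × 100 = 107.7625
Paasche component (current-period weights):
ΣP(Year 2)Q(Year 2) = 19.85×21 + 290.34×3 + 1.77×291 = 416.85 + 871.02 + 515.07 = 1802.94
ΣP(Year 1)Q(Year 2) = 19.66×21 + 287.56×3 + 1.30×291 = 412.86 + 862.68 + 378.3 = 1653.84
P = 1802.94 / 1653.84 × 100 = 109.0154
Fisher = √(L × P) = √(107.7625 × 109.0154) = 108.3871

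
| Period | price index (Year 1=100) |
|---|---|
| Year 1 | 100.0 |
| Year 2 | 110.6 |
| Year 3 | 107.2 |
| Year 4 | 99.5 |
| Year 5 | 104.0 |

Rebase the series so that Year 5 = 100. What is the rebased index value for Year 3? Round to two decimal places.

103.08

Rebased(Year 3) = 107.2 / 104.0 × 100 = 103.0769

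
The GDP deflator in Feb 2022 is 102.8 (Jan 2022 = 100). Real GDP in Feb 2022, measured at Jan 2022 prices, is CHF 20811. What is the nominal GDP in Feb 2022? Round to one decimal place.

Nominal = Real × (Index/100) = 20811 × (102.8/100)
        = 20811 × 1.028 = 21393.7080

21393.7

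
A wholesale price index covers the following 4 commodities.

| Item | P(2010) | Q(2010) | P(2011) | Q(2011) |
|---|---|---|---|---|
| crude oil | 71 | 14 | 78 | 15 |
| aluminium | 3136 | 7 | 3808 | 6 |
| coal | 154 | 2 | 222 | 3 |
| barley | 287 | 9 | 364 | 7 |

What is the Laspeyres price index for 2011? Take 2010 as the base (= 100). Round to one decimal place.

Laspeyres price index uses base-period quantities as weights.
ΣP(2011)·Q(2010) = 78×14 + 3808×7 + 222×2 + 364×9 = 1092 + 26656 + 444 + 3276 = 31468
ΣP(2010)·Q(2010) = 71×14 + 3136×7 + 154×2 + 287×9 = 994 + 21952 + 308 + 2583 = 25837
Index = 31468 / 25837 × 100 = 121.7943

121.8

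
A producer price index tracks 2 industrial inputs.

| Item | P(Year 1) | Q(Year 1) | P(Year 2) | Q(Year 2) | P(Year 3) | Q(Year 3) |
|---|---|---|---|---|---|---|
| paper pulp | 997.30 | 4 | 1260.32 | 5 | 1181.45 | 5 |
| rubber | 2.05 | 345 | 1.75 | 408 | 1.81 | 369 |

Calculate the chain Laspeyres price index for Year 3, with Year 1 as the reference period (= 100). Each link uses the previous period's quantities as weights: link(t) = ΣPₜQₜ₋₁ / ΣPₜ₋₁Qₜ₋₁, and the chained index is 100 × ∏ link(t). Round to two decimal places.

113.86

Link Year 1→Year 2:
ΣP(Year 2)Q(Year 1) = 1260.32×4 + 1.75×345 = 5041.28 + 603.75 = 5645.03
ΣP(Year 1)Q(Year 1) = 997.30×4 + 2.05×345 = 3989.2 + 707.25 = 4696.45
link = 5645.03/4696.45 = 1.201978
Link Year 2→Year 3:
ΣP(Year 3)Q(Year 2) = 1181.45×5 + 1.81×408 = 5907.25 + 738.48 = 6645.73
ΣP(Year 2)Q(Year 2) = 1260.32×5 + 1.75×408 = 6301.6 + 714 = 7015.6
link = 6645.73/7015.6 = 0.947279
Chained index = 100 × 1.201978 × 0.947279 = 113.8609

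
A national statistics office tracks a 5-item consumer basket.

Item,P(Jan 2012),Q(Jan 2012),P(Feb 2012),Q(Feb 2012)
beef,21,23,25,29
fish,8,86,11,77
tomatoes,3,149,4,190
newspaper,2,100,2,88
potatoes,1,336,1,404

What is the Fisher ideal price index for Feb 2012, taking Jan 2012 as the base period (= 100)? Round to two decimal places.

Laspeyres component (base-period weights):
ΣP(Feb 2012)Q(Jan 2012) = 25×23 + 11×86 + 4×149 + 2×100 + 1×336 = 575 + 946 + 596 + 200 + 336 = 2653
ΣP(Jan 2012)Q(Jan 2012) = 21×23 + 8×86 + 3×149 + 2×100 + 1×336 = 483 + 688 + 447 + 200 + 336 = 2154
L = 2653 / 2154 × 100 = 123.1662
Paasche component (current-period weights):
ΣP(Feb 2012)Q(Feb 2012) = 25×29 + 11×77 + 4×190 + 2×88 + 1×404 = 725 + 847 + 760 + 176 + 404 = 2912
ΣP(Jan 2012)Q(Feb 2012) = 21×29 + 8×77 + 3×190 + 2×88 + 1×404 = 609 + 616 + 570 + 176 + 404 = 2375
P = 2912 / 2375 × 100 = 122.6105
Fisher = √(L × P) = √(123.1662 × 122.6105) = 122.8881

122.89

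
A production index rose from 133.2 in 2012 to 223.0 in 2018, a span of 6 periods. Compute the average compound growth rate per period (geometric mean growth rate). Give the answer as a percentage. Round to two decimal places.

8.97%

Growth factor = (223.0/133.2)^(1/6) = (1.674174)^(1/6) = 1.089683
Growth rate = 1.089683 − 1 = 0.089683 = 8.9683%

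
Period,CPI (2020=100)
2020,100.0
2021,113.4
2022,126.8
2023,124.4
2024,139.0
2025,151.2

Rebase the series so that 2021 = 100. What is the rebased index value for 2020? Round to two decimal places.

Rebased(2020) = 100.0 / 113.4 × 100 = 88.1834

88.18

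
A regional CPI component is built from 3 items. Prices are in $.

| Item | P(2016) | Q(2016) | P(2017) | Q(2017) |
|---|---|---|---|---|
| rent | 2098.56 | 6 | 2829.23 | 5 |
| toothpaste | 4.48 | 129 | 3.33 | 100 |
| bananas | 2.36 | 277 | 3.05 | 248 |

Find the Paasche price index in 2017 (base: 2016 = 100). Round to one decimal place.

132.2

Paasche price index uses current-period quantities as weights.
ΣP(2017)·Q(2017) = 2829.23×5 + 3.33×100 + 3.05×248 = 14146.15 + 333 + 756.4 = 15235.55
ΣP(2016)·Q(2017) = 2098.56×5 + 4.48×100 + 2.36×248 = 10492.8 + 448 + 585.28 = 11526.08
Index = 15235.55 / 11526.08 × 100 = 132.1833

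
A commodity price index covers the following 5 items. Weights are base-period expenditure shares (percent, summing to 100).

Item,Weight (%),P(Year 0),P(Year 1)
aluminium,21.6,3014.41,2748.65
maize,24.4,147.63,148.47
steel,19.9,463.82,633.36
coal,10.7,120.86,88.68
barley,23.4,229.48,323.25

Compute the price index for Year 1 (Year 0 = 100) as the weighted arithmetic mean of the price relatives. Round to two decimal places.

112.22

aluminium: 21.6 × (2748.65/3014.41) = 21.6 × 0.911837 = 19.6957
maize: 24.4 × (148.47/147.63) = 24.4 × 1.005690 = 24.5388
steel: 19.9 × (633.36/463.82) = 19.9 × 1.365530 = 27.1740
coal: 10.7 × (88.68/120.86) = 10.7 × 0.733742 = 7.8510
barley: 23.4 × (323.25/229.48) = 23.4 × 1.408619 = 32.9617
Index = Σ wᵢ·(p₁ᵢ/p₀ᵢ) = 19.6957 + 24.5388 + 27.1740 + 7.8510 + 32.9617 = 112.2213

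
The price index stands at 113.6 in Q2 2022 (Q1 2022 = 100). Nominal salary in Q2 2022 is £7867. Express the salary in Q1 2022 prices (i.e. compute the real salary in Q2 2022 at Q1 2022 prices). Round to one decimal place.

Real = Nominal ÷ (Index/100) = 7867 ÷ (113.6/100)
     = 7867 ÷ 1.136 = 6925.1761

6925.2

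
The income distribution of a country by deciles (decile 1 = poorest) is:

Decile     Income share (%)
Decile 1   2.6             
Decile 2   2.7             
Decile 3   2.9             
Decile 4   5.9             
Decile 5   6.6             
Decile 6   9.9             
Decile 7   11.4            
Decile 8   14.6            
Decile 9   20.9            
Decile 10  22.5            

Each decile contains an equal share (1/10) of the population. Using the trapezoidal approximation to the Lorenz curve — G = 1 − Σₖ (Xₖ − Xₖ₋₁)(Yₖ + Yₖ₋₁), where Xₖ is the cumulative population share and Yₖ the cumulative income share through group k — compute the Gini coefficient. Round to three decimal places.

0.385

Cumulative income shares Yₖ: 0.0260, 0.0530, 0.0820, 0.1410, 0.2070, 0.3060, 0.4200, 0.5660, 0.7750, 1.0000
Σ (Xₖ−Xₖ₋₁)(Yₖ+Yₖ₋₁) = (1/10)(0.0260+0.0000) + (1/10)(0.0530+0.0260) + (1/10)(0.0820+0.0530) + (1/10)(0.1410+0.0820) + (1/10)(0.2070+0.1410) + (1/10)(0.3060+0.2070) + (1/10)(0.4200+0.3060) + (1/10)(0.5660+0.4200) + (1/10)(0.7750+0.5660) + (1/10)(1.0000+0.7750)
  = 0.0026 + 0.0079 + 0.0135 + 0.0223 + 0.0348 + 0.0513 + 0.0726 + 0.0986 + 0.1341 + 0.1775 = 0.6152
G = 1 − 0.6152 = 0.3848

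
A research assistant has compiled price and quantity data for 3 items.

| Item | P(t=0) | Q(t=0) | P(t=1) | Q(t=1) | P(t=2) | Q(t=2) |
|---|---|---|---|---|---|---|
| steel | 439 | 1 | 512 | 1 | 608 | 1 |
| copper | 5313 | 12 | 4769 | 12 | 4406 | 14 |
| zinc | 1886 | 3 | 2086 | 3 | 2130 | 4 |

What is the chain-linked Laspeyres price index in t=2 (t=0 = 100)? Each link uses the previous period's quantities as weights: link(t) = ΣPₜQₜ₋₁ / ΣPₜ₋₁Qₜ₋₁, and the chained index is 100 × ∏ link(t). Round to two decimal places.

Link t=0→t=1:
ΣP(t=1)Q(t=0) = 512×1 + 4769×12 + 2086×3 = 512 + 57228 + 6258 = 63998
ΣP(t=0)Q(t=0) = 439×1 + 5313×12 + 1886×3 = 439 + 63756 + 5658 = 69853
link = 63998/69853 = 0.916181
Link t=1→t=2:
ΣP(t=2)Q(t=1) = 608×1 + 4406×12 + 2130×3 = 608 + 52872 + 6390 = 59870
ΣP(t=1)Q(t=1) = 512×1 + 4769×12 + 2086×3 = 512 + 57228 + 6258 = 63998
link = 59870/63998 = 0.935498
Chained index = 100 × 0.916181 × 0.935498 = 85.7086

85.71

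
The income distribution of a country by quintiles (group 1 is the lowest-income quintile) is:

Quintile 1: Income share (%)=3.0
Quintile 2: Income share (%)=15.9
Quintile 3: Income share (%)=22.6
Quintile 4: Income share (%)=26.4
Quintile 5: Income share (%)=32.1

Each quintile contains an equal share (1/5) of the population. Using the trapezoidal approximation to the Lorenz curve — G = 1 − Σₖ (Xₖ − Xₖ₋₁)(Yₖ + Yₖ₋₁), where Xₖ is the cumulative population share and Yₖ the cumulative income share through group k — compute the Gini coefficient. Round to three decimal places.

Cumulative income shares Yₖ: 0.0300, 0.1890, 0.4150, 0.6790, 1.0000
Σ (Xₖ−Xₖ₋₁)(Yₖ+Yₖ₋₁) = (1/5)(0.0300+0.0000) + (1/5)(0.1890+0.0300) + (1/5)(0.4150+0.1890) + (1/5)(0.6790+0.4150) + (1/5)(1.0000+0.6790)
  = 0.0060 + 0.0438 + 0.1208 + 0.2188 + 0.3358 = 0.7252
G = 1 − 0.7252 = 0.2748

0.275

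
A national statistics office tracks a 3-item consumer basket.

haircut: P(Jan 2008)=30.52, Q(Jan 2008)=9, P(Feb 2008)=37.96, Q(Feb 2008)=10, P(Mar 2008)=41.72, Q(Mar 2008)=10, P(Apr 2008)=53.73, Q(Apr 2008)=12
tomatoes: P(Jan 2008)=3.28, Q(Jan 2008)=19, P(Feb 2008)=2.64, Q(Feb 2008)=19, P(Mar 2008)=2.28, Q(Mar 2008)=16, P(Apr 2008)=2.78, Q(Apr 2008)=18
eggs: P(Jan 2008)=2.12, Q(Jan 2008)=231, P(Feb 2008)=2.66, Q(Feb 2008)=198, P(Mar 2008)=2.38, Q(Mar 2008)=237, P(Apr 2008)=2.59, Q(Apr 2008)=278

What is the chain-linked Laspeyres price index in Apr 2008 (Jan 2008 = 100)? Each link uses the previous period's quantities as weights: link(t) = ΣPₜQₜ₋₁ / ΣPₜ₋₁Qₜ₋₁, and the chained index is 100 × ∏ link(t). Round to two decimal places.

139.30

Link Jan 2008→Feb 2008:
ΣP(Feb 2008)Q(Jan 2008) = 37.96×9 + 2.64×19 + 2.66×231 = 341.64 + 50.16 + 614.46 = 1006.26
ΣP(Jan 2008)Q(Jan 2008) = 30.52×9 + 3.28×19 + 2.12×231 = 274.68 + 62.32 + 489.72 = 826.72
link = 1006.26/826.72 = 1.217171
Link Feb 2008→Mar 2008:
ΣP(Mar 2008)Q(Feb 2008) = 41.72×10 + 2.28×19 + 2.38×198 = 417.2 + 43.32 + 471.24 = 931.76
ΣP(Feb 2008)Q(Feb 2008) = 37.96×10 + 2.64×19 + 2.66×198 = 379.6 + 50.16 + 526.68 = 956.44
link = 931.76/956.44 = 0.974196
Link Mar 2008→Apr 2008:
ΣP(Apr 2008)Q(Mar 2008) = 53.73×10 + 2.78×16 + 2.59×237 = 537.3 + 44.48 + 613.83 = 1195.61
ΣP(Mar 2008)Q(Mar 2008) = 41.72×10 + 2.28×16 + 2.38×237 = 417.2 + 36.48 + 564.06 = 1017.74
link = 1195.61/1017.74 = 1.174770
Chained index = 100 × 1.217171 × 0.974196 × 1.174770 = 139.2999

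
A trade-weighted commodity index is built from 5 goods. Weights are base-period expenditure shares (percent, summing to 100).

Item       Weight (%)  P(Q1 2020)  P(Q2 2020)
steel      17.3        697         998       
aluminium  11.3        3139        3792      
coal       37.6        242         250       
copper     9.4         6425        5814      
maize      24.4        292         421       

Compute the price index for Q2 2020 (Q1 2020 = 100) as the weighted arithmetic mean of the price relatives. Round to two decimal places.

steel: 17.3 × (998/697) = 17.3 × 1.431851 = 24.7710
aluminium: 11.3 × (3792/3139) = 11.3 × 1.208028 = 13.6507
coal: 37.6 × (250/242) = 37.6 × 1.033058 = 38.8430
copper: 9.4 × (5814/6425) = 9.4 × 0.904903 = 8.5061
maize: 24.4 × (421/292) = 24.4 × 1.441781 = 35.1795
Index = Σ wᵢ·(p₁ᵢ/p₀ᵢ) = 24.7710 + 13.6507 + 38.8430 + 8.5061 + 35.1795 = 120.9502

120.95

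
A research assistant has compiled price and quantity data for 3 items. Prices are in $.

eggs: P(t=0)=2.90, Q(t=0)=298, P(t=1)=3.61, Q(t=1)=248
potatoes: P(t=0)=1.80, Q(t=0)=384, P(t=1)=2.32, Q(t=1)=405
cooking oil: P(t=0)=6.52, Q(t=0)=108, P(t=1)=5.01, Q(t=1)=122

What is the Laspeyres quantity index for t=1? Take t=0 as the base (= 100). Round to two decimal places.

99.30

Laspeyres quantity index uses base-period prices as weights.
ΣP(t=0)·Q(t=1) = 2.90×248 + 1.80×405 + 6.52×122 = 719.2 + 729 + 795.44 = 2243.64
ΣP(t=0)·Q(t=0) = 2.90×298 + 1.80×384 + 6.52×108 = 864.2 + 691.2 + 704.16 = 2259.56
Index = 2243.64 / 2259.56 × 100 = 99.2954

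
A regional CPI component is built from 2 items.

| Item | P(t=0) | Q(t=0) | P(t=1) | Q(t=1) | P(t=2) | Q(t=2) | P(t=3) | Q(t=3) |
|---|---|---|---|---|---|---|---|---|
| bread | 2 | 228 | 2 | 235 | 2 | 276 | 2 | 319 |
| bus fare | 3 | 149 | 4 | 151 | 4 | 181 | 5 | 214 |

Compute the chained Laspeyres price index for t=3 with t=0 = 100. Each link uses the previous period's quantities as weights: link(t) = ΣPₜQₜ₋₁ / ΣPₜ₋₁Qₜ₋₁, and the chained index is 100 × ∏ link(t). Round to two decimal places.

Link t=0→t=1:
ΣP(t=1)Q(t=0) = 2×228 + 4×149 = 456 + 596 = 1052
ΣP(t=0)Q(t=0) = 2×228 + 3×149 = 456 + 447 = 903
link = 1052/903 = 1.165006
Link t=1→t=2:
ΣP(t=2)Q(t=1) = 2×235 + 4×151 = 470 + 604 = 1074
ΣP(t=1)Q(t=1) = 2×235 + 4×151 = 470 + 604 = 1074
link = 1074/1074 = 1.000000
Link t=2→t=3:
ΣP(t=3)Q(t=2) = 2×276 + 5×181 = 552 + 905 = 1457
ΣP(t=2)Q(t=2) = 2×276 + 4×181 = 552 + 724 = 1276
link = 1457/1276 = 1.141850
Chained index = 100 × 1.165006 × 1.000000 × 1.141850 = 133.0261

133.03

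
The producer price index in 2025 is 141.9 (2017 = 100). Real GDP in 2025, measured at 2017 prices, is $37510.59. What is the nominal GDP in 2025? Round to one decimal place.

Nominal = Real × (Index/100) = 37510.59 × (141.9/100)
        = 37510.59 × 1.419 = 53227.5272

53227.5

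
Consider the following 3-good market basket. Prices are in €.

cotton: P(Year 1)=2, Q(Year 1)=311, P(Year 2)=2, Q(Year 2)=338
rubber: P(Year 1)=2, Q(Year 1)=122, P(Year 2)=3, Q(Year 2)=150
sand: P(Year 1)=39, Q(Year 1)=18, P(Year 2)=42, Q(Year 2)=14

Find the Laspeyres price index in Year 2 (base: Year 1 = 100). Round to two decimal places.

Laspeyres price index uses base-period quantities as weights.
ΣP(Year 2)·Q(Year 1) = 2×311 + 3×122 + 42×18 = 622 + 366 + 756 = 1744
ΣP(Year 1)·Q(Year 1) = 2×311 + 2×122 + 39×18 = 622 + 244 + 702 = 1568
Index = 1744 / 1568 × 100 = 111.2245

111.22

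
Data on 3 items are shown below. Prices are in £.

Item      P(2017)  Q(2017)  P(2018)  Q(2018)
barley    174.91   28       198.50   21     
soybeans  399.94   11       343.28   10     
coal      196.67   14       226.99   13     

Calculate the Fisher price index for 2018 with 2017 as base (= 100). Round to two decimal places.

Laspeyres component (base-period weights):
ΣP(2018)Q(2017) = 198.50×28 + 343.28×11 + 226.99×14 = 5558 + 3776.08 + 3177.86 = 12511.94
ΣP(2017)Q(2017) = 174.91×28 + 399.94×11 + 196.67×14 = 4897.48 + 4399.34 + 2753.38 = 12050.2
L = 12511.94 / 12050.2 × 100 = 103.8318
Paasche component (current-period weights):
ΣP(2018)Q(2018) = 198.50×21 + 343.28×10 + 226.99×13 = 4168.5 + 3432.8 + 2950.87 = 10552.17
ΣP(2017)Q(2018) = 174.91×21 + 399.94×10 + 196.67×13 = 3673.11 + 3999.4 + 2556.71 = 10229.22
P = 10552.17 / 10229.22 × 100 = 103.1571
Fisher = √(L × P) = √(103.8318 × 103.1571) = 103.4939

103.49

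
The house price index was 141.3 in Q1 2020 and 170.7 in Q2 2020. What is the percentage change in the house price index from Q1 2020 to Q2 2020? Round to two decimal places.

Change = (170.7 − 141.3) / 141.3 × 100
       = 29.4 / 141.3 × 100 = 20.8068%

20.81%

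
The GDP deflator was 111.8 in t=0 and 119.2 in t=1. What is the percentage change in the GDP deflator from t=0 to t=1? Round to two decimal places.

6.62%

Change = (119.2 − 111.8) / 111.8 × 100
       = 7.4 / 111.8 × 100 = 6.6190%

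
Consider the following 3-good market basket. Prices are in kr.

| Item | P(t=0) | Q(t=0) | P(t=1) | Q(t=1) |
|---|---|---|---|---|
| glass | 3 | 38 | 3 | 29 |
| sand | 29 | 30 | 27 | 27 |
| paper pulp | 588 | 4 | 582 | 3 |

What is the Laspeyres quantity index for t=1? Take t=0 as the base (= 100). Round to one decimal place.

79.0

Laspeyres quantity index uses base-period prices as weights.
ΣP(t=0)·Q(t=1) = 3×29 + 29×27 + 588×3 = 87 + 783 + 1764 = 2634
ΣP(t=0)·Q(t=0) = 3×38 + 29×30 + 588×4 = 114 + 870 + 2352 = 3336
Index = 2634 / 3336 × 100 = 78.9568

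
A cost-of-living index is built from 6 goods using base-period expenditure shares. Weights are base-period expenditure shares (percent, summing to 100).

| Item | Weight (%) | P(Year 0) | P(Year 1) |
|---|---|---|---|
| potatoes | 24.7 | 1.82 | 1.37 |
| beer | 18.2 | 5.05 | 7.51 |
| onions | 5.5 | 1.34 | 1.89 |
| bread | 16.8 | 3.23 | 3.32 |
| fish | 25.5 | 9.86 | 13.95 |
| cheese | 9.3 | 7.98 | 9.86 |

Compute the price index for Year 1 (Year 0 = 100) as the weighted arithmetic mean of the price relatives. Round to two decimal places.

potatoes: 24.7 × (1.37/1.82) = 24.7 × 0.752747 = 18.5929
beer: 18.2 × (7.51/5.05) = 18.2 × 1.487129 = 27.0657
onions: 5.5 × (1.89/1.34) = 5.5 × 1.410448 = 7.7575
bread: 16.8 × (3.32/3.23) = 16.8 × 1.027864 = 17.2681
fish: 25.5 × (13.95/9.86) = 25.5 × 1.414807 = 36.0776
cheese: 9.3 × (9.86/7.98) = 9.3 × 1.235589 = 11.4910
Index = Σ wᵢ·(p₁ᵢ/p₀ᵢ) = 18.5929 + 27.0657 + 7.7575 + 17.2681 + 36.0776 + 11.4910 = 118.2527

118.25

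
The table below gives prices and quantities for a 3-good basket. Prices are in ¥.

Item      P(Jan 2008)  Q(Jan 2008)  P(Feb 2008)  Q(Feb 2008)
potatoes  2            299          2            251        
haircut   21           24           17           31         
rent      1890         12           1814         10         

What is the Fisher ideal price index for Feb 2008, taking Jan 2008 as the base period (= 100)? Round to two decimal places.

95.68

Laspeyres component (base-period weights):
ΣP(Feb 2008)Q(Jan 2008) = 2×299 + 17×24 + 1814×12 = 598 + 408 + 21768 = 22774
ΣP(Jan 2008)Q(Jan 2008) = 2×299 + 21×24 + 1890×12 = 598 + 504 + 22680 = 23782
L = 22774 / 23782 × 100 = 95.7615
Paasche component (current-period weights):
ΣP(Feb 2008)Q(Feb 2008) = 2×251 + 17×31 + 1814×10 = 502 + 527 + 18140 = 19169
ΣP(Jan 2008)Q(Feb 2008) = 2×251 + 21×31 + 1890×10 = 502 + 651 + 18900 = 20053
P = 19169 / 20053 × 100 = 95.5917
Fisher = √(L × P) = √(95.7615 × 95.5917) = 95.6766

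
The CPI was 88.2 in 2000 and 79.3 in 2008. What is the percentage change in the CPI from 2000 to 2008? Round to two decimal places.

-10.09%

Change = (79.3 − 88.2) / 88.2 × 100
       = -8.9 / 88.2 × 100 = -10.0907%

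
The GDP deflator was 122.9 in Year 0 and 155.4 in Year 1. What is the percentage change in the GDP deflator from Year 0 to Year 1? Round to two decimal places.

26.44%

Change = (155.4 − 122.9) / 122.9 × 100
       = 32.5 / 122.9 × 100 = 26.4443%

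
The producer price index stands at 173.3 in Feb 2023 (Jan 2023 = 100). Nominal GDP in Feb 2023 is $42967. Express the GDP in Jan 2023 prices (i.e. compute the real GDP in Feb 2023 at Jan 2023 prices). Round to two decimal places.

Real = Nominal ÷ (Index/100) = 42967 ÷ (173.3/100)
     = 42967 ÷ 1.733 = 24793.4218

24793.42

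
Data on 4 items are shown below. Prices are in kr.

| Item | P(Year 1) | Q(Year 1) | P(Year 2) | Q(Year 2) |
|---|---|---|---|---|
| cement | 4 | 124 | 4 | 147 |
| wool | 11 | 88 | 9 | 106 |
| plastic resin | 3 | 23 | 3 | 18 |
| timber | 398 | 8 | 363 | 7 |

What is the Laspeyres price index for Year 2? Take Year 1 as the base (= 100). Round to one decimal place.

Laspeyres price index uses base-period quantities as weights.
ΣP(Year 2)·Q(Year 1) = 4×124 + 9×88 + 3×23 + 363×8 = 496 + 792 + 69 + 2904 = 4261
ΣP(Year 1)·Q(Year 1) = 4×124 + 11×88 + 3×23 + 398×8 = 496 + 968 + 69 + 3184 = 4717
Index = 4261 / 4717 × 100 = 90.3328

90.3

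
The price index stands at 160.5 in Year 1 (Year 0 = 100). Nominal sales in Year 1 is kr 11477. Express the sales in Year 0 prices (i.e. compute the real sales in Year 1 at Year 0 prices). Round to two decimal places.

Real = Nominal ÷ (Index/100) = 11477 ÷ (160.5/100)
     = 11477 ÷ 1.605 = 7150.7788

7150.78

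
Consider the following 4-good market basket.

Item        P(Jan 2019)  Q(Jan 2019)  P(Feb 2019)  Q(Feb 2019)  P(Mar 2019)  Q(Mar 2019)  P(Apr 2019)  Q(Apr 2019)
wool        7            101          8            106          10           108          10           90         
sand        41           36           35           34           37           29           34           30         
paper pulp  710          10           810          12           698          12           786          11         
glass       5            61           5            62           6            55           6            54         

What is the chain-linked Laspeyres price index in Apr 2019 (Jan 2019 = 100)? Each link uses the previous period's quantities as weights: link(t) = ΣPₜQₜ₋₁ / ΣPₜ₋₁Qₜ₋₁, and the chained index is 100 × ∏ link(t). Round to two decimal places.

109.10

Link Jan 2019→Feb 2019:
ΣP(Feb 2019)Q(Jan 2019) = 8×101 + 35×36 + 810×10 + 5×61 = 808 + 1260 + 8100 + 305 = 10473
ΣP(Jan 2019)Q(Jan 2019) = 7×101 + 41×36 + 710×10 + 5×61 = 707 + 1476 + 7100 + 305 = 9588
link = 10473/9588 = 1.092303
Link Feb 2019→Mar 2019:
ΣP(Mar 2019)Q(Feb 2019) = 10×106 + 37×34 + 698×12 + 6×62 = 1060 + 1258 + 8376 + 372 = 11066
ΣP(Feb 2019)Q(Feb 2019) = 8×106 + 35×34 + 810×12 + 5×62 = 848 + 1190 + 9720 + 310 = 12068
link = 11066/12068 = 0.916971
Link Mar 2019→Apr 2019:
ΣP(Apr 2019)Q(Mar 2019) = 10×108 + 34×29 + 786×12 + 6×55 = 1080 + 986 + 9432 + 330 = 11828
ΣP(Mar 2019)Q(Mar 2019) = 10×108 + 37×29 + 698×12 + 6×55 = 1080 + 1073 + 8376 + 330 = 10859
link = 11828/10859 = 1.089235
Chained index = 100 × 1.092303 × 0.916971 × 1.089235 = 109.0988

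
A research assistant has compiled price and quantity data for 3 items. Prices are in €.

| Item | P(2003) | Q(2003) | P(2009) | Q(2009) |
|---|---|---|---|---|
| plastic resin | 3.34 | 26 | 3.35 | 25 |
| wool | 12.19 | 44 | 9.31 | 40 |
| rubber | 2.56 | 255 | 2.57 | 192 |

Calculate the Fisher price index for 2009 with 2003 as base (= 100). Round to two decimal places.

89.82

Laspeyres component (base-period weights):
ΣP(2009)Q(2003) = 3.35×26 + 9.31×44 + 2.57×255 = 87.1 + 409.64 + 655.35 = 1152.09
ΣP(2003)Q(2003) = 3.34×26 + 12.19×44 + 2.56×255 = 86.84 + 536.36 + 652.8 = 1276
L = 1152.09 / 1276 × 100 = 90.2892
Paasche component (current-period weights):
ΣP(2009)Q(2009) = 3.35×25 + 9.31×40 + 2.57×192 = 83.75 + 372.4 + 493.44 = 949.59
ΣP(2003)Q(2009) = 3.34×25 + 12.19×40 + 2.56×192 = 83.5 + 487.6 + 491.52 = 1062.62
P = 949.59 / 1062.62 × 100 = 89.3631
Fisher = √(L × P) = √(90.2892 × 89.3631) = 89.8249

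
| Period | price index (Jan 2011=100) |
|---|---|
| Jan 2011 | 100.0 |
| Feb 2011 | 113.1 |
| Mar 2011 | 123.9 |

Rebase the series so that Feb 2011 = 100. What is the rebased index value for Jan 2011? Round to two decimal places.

88.42

Rebased(Jan 2011) = 100.0 / 113.1 × 100 = 88.4173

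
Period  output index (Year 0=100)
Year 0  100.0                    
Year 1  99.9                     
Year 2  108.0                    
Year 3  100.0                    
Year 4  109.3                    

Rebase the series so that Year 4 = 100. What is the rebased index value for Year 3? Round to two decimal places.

Rebased(Year 3) = 100.0 / 109.3 × 100 = 91.4913

91.49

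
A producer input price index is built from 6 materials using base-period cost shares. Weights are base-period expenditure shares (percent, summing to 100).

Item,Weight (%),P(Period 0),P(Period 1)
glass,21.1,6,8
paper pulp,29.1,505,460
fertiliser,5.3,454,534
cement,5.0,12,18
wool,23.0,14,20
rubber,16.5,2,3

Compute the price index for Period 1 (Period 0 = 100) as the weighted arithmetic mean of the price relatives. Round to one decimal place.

glass: 21.1 × (8/6) = 21.1 × 1.333333 = 28.1333
paper pulp: 29.1 × (460/505) = 29.1 × 0.910891 = 26.5069
fertiliser: 5.3 × (534/454) = 5.3 × 1.176211 = 6.2339
cement: 5.0 × (18/12) = 5.0 × 1.500000 = 7.5000
wool: 23.0 × (20/14) = 23.0 × 1.428571 = 32.8571
rubber: 16.5 × (3/2) = 16.5 × 1.500000 = 24.7500
Index = Σ wᵢ·(p₁ᵢ/p₀ᵢ) = 28.1333 + 26.5069 + 6.2339 + 7.5000 + 32.8571 + 24.7500 = 125.9813

126.0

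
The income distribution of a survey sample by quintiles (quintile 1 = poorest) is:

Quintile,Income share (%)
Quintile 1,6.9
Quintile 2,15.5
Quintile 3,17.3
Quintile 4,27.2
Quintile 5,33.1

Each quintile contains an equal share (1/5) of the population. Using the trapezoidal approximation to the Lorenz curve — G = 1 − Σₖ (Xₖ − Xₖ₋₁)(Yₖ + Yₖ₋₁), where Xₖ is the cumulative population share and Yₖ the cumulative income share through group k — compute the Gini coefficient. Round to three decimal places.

0.256

Cumulative income shares Yₖ: 0.0690, 0.2240, 0.3970, 0.6690, 1.0000
Σ (Xₖ−Xₖ₋₁)(Yₖ+Yₖ₋₁) = (1/5)(0.0690+0.0000) + (1/5)(0.2240+0.0690) + (1/5)(0.3970+0.2240) + (1/5)(0.6690+0.3970) + (1/5)(1.0000+0.6690)
  = 0.0138 + 0.0586 + 0.1242 + 0.2132 + 0.3338 = 0.7436
G = 1 − 0.7436 = 0.2564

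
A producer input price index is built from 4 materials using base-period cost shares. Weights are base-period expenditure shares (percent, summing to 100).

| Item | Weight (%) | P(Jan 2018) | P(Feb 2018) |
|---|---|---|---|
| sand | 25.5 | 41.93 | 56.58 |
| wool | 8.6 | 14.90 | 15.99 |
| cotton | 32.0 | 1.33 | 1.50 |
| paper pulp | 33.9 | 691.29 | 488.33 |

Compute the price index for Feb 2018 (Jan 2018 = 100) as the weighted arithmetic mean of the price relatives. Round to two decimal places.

sand: 25.5 × (56.58/41.93) = 25.5 × 1.349392 = 34.4095
wool: 8.6 × (15.99/14.90) = 8.6 × 1.073154 = 9.2291
cotton: 32.0 × (1.50/1.33) = 32.0 × 1.127820 = 36.0902
paper pulp: 33.9 × (488.33/691.29) = 33.9 × 0.706404 = 23.9471
Index = Σ wᵢ·(p₁ᵢ/p₀ᵢ) = 34.4095 + 9.2291 + 36.0902 + 23.9471 = 103.6759

103.68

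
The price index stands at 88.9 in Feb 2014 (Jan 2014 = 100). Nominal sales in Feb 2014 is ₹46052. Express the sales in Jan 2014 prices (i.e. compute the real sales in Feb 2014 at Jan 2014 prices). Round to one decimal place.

51802.0

Real = Nominal ÷ (Index/100) = 46052 ÷ (88.9/100)
     = 46052 ÷ 0.889 = 51802.0247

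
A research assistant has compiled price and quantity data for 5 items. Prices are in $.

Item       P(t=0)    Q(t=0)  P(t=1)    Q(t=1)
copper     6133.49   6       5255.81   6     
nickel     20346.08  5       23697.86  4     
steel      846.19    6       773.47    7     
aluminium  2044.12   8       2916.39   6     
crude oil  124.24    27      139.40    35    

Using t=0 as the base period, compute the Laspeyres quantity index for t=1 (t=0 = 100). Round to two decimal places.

Laspeyres quantity index uses base-period prices as weights.
ΣP(t=0)·Q(t=1) = 6133.49×6 + 20346.08×4 + 846.19×7 + 2044.12×6 + 124.24×35 = 36800.94 + 81384.32 + 5923.33 + 12264.72 + 4348.4 = 140721.71
ΣP(t=0)·Q(t=0) = 6133.49×6 + 20346.08×5 + 846.19×6 + 2044.12×8 + 124.24×27 = 36800.94 + 101730.4 + 5077.14 + 16352.96 + 3354.48 = 163315.92
Index = 140721.71 / 163315.92 × 100 = 86.1653

86.17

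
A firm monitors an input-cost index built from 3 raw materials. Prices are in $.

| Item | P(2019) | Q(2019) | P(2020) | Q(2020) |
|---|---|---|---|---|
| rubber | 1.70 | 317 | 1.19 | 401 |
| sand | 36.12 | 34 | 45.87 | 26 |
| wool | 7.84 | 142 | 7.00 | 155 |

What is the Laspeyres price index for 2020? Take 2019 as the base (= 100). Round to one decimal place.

Laspeyres price index uses base-period quantities as weights.
ΣP(2020)·Q(2019) = 1.19×317 + 45.87×34 + 7.00×142 = 377.23 + 1559.58 + 994 = 2930.81
ΣP(2019)·Q(2019) = 1.70×317 + 36.12×34 + 7.84×142 = 538.9 + 1228.08 + 1113.28 = 2880.26
Index = 2930.81 / 2880.26 × 100 = 101.7550

101.8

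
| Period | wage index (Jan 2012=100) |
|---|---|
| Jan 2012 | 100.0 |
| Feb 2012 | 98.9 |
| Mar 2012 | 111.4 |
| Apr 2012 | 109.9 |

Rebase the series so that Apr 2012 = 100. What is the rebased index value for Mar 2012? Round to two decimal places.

Rebased(Mar 2012) = 111.4 / 109.9 × 100 = 101.3649

101.36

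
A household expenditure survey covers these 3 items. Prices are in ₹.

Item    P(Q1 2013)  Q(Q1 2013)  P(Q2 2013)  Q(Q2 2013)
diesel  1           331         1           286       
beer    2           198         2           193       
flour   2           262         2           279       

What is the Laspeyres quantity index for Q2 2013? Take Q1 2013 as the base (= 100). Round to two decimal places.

98.32

Laspeyres quantity index uses base-period prices as weights.
ΣP(Q1 2013)·Q(Q2 2013) = 1×286 + 2×193 + 2×279 = 286 + 386 + 558 = 1230
ΣP(Q1 2013)·Q(Q1 2013) = 1×331 + 2×198 + 2×262 = 331 + 396 + 524 = 1251
Index = 1230 / 1251 × 100 = 98.3213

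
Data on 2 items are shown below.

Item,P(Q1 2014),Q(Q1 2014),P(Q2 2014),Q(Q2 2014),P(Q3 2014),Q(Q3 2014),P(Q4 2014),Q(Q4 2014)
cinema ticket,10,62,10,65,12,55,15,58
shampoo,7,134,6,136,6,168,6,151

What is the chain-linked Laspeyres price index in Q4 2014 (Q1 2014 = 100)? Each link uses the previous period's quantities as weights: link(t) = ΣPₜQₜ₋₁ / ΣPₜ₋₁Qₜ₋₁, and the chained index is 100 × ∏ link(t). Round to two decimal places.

Link Q1 2014→Q2 2014:
ΣP(Q2 2014)Q(Q1 2014) = 10×62 + 6×134 = 620 + 804 = 1424
ΣP(Q1 2014)Q(Q1 2014) = 10×62 + 7×134 = 620 + 938 = 1558
link = 1424/1558 = 0.913992
Link Q2 2014→Q3 2014:
ΣP(Q3 2014)Q(Q2 2014) = 12×65 + 6×136 = 780 + 816 = 1596
ΣP(Q2 2014)Q(Q2 2014) = 10×65 + 6×136 = 650 + 816 = 1466
link = 1596/1466 = 1.088677
Link Q3 2014→Q4 2014:
ΣP(Q4 2014)Q(Q3 2014) = 15×55 + 6×168 = 825 + 1008 = 1833
ΣP(Q3 2014)Q(Q3 2014) = 12×55 + 6×168 = 660 + 1008 = 1668
link = 1833/1668 = 1.098921
Chained index = 100 × 0.913992 × 1.088677 × 1.098921 = 109.3473

109.35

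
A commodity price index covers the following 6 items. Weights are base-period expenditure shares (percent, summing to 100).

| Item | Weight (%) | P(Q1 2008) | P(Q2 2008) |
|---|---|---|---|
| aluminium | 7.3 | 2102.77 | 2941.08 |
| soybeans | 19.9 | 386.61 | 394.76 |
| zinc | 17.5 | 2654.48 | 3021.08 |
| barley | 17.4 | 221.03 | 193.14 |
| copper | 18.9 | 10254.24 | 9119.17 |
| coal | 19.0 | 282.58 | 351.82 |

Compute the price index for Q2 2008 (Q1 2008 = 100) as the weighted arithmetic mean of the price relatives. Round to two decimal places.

106.11

aluminium: 7.3 × (2941.08/2102.77) = 7.3 × 1.398669 = 10.2103
soybeans: 19.9 × (394.76/386.61) = 19.9 × 1.021081 = 20.3195
zinc: 17.5 × (3021.08/2654.48) = 17.5 × 1.138106 = 19.9169
barley: 17.4 × (193.14/221.03) = 17.4 × 0.873818 = 15.2044
copper: 18.9 × (9119.17/10254.24) = 18.9 × 0.889307 = 16.8079
coal: 19.0 × (351.82/282.58) = 19.0 × 1.245028 = 23.6555
Index = Σ wᵢ·(p₁ᵢ/p₀ᵢ) = 10.2103 + 20.3195 + 19.9169 + 15.2044 + 16.8079 + 23.6555 = 106.1145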